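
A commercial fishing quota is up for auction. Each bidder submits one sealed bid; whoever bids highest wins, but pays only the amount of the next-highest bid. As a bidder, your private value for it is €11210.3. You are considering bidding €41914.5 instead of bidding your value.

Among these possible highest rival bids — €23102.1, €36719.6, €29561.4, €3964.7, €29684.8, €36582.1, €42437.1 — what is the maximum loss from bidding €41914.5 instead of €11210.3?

€23102.1: truthful gives €0, deviation gives −€11891.8 → loss €11891.8.
€36719.6: truthful gives €0, deviation gives −€25509.3 → loss €25509.3.
€29561.4: truthful gives €0, deviation gives −€18351.1 → loss €18351.1.
€3964.7: same outcome either way → loss €0.
€29684.8: truthful gives €0, deviation gives −€18474.5 → loss €18474.5.
€36582.1: truthful gives €0, deviation gives −€25371.8 → loss €25371.8.
€42437.1: same outcome either way → loss €0.
Maximum loss: €25509.3.

€25509.3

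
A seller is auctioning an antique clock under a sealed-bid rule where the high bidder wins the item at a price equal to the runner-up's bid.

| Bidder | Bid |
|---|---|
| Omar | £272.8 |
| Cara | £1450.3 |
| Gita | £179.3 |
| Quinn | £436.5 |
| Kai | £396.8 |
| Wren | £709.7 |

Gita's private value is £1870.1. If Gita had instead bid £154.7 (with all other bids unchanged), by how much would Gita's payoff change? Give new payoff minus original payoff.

The highest bid among the other bidders is £1450.3; Gita's bid doesn't change that.
Original bid £179.3: Gita is not highest (top rival bid is £1450.3); payoff £0.
Alternative bid £154.7: Gita is not highest (top rival bid is £1450.3); payoff £0.
Change in payoff = £0 − (£0) = £0.

£0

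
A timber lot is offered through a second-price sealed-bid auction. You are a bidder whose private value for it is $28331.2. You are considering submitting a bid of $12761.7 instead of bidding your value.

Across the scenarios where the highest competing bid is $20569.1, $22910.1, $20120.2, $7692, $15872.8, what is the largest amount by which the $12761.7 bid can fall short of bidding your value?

$20569.1: truthful gives $7762.1, deviation gives $0 → loss $7762.1.
$22910.1: truthful gives $5421.1, deviation gives $0 → loss $5421.1.
$20120.2: truthful gives $8211, deviation gives $0 → loss $8211.
$7692: same outcome either way → loss $0.
$15872.8: truthful gives $12458.4, deviation gives $0 → loss $12458.4.
Maximum loss: $12458.4.

$12458.4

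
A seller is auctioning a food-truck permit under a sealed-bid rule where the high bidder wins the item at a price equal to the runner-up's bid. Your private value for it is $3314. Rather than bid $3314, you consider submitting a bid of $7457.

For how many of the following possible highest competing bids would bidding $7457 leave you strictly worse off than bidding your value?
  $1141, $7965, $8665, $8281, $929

0

The deviation hurts exactly when the highest competing bid lies strictly between $3314 and $7457 — overbidding then wins at a price above your value.
$1141: below both → same outcome either way.
$7965: above both → same outcome either way.
$8665: above both → same outcome either way.
$8281: above both → same outcome either way.
$929: below both → same outcome either way.
Count: 0.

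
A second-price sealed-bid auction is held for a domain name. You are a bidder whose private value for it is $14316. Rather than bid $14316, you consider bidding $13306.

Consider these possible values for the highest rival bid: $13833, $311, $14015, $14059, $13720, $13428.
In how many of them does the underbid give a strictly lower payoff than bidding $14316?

5

The deviation hurts exactly when the highest competing bid lies strictly between $13306 and $14316 — underbidding then forfeits a profitable win.
$13833: inside the interval → strictly worse (loss $483).
$311: below both → same outcome either way.
$14015: inside the interval → strictly worse (loss $301).
$14059: inside the interval → strictly worse (loss $257).
$13720: inside the interval → strictly worse (loss $596).
$13428: inside the interval → strictly worse (loss $888).
Count: 5.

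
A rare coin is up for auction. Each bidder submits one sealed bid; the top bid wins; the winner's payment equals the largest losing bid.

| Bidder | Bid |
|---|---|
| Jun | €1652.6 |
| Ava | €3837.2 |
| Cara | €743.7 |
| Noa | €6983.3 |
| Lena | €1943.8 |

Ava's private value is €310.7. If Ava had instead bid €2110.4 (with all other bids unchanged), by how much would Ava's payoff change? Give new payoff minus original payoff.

The highest bid among the other bidders is €6983.3; Ava's bid doesn't change that.
Original bid €3837.2: Ava is not highest (top rival bid is €6983.3); payoff €0.
Alternative bid €2110.4: Ava is not highest (top rival bid is €6983.3); payoff €0.
Change in payoff = €0 − (€0) = €0.

€0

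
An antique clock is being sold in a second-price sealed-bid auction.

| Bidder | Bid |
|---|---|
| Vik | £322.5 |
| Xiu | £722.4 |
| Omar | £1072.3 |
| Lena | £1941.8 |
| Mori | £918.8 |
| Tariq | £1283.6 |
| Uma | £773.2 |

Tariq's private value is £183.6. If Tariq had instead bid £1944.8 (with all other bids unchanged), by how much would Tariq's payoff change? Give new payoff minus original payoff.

−£1758.2

The highest bid among the other bidders is £1941.8; Tariq's bid doesn't change that.
Original bid £1283.6: Tariq is not highest (top rival bid is £1941.8); payoff £0.
Alternative bid £1944.8: Tariq is highest, pays the top rival bid £1941.8; payoff £183.6 − £1941.8 = −£1758.2.
Change in payoff = −£1758.2 − (£0) = −£1758.2.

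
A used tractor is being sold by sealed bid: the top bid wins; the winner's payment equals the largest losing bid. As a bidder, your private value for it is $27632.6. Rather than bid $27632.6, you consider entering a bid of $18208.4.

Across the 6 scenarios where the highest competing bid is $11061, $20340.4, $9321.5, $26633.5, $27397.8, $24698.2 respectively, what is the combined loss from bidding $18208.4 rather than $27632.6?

$11460.5

The deviation costs you only when the competing bid falls strictly between $18208.4 and $27632.6; elsewhere both bids give the same outcome.
$11061: outcomes coincide → loss $0.
$20340.4: truthful payoff $7292.2, deviation payoff $0 → loss $7292.2.
$9321.5: outcomes coincide → loss $0.
$26633.5: truthful payoff $999.1, deviation payoff $0 → loss $999.1.
$27397.8: truthful payoff $234.8, deviation payoff $0 → loss $234.8.
$24698.2: truthful payoff $2934.4, deviation payoff $0 → loss $2934.4.
Total loss = $7292.2 + $999.1 + $234.8 + $2934.4 = $11460.5.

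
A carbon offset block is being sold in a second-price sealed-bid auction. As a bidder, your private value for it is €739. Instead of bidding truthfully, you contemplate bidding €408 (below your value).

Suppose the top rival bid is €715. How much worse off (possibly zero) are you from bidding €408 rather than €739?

€24

Bidding your value €739: you win (since €739 > €715) and pay €715. Payoff €24.
Bidding €408: you lose. Payoff €0.
The competing bid €715 lies between your shaded bid and your value, so underbidding forfeits an item you could have won at a profitable price.
Loss from deviating = €24 − (€0) = €24.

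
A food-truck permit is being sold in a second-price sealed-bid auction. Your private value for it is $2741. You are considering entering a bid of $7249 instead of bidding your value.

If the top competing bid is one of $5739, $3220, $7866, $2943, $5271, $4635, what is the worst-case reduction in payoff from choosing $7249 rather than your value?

$2998

$5739: truthful gives $0, deviation gives −$2998 → loss $2998.
$3220: truthful gives $0, deviation gives −$479 → loss $479.
$7866: same outcome either way → loss $0.
$2943: truthful gives $0, deviation gives −$202 → loss $202.
$5271: truthful gives $0, deviation gives −$2530 → loss $2530.
$4635: truthful gives $0, deviation gives −$1894 → loss $1894.
Maximum loss: $2998.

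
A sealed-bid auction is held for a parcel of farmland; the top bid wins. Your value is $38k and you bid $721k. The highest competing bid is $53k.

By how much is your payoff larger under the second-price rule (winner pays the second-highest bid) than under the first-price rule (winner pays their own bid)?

You have the highest bid, so you win under either rule.
Second-price: pay $53k → payoff −$15k.
First-price: pay your own bid $721k → payoff −$683k.
Difference = −$15k − (−$683k) = $668k.

$668k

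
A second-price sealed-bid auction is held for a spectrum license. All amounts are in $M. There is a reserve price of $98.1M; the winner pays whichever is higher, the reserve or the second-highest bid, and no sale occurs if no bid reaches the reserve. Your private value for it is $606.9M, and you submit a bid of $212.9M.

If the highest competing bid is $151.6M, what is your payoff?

Your bid $212.9M is the highest and exceeds the reserve.
Price = max(second-highest bid, reserve) = max($151.6M, $98.1M) = $151.6M.
Payoff = $606.9M − $151.6M = $455.3M.

$455.3M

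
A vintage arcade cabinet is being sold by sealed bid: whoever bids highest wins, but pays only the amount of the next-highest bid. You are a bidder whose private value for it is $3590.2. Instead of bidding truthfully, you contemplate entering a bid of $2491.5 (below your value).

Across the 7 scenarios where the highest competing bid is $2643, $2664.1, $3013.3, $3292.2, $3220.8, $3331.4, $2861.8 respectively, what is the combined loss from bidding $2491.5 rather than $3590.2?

$4104.8

The deviation costs you only when the competing bid falls strictly between $2491.5 and $3590.2; elsewhere both bids give the same outcome.
$2643: truthful payoff $947.2, deviation payoff $0 → loss $947.2.
$2664.1: truthful payoff $926.1, deviation payoff $0 → loss $926.1.
$3013.3: truthful payoff $576.9, deviation payoff $0 → loss $576.9.
$3292.2: truthful payoff $298, deviation payoff $0 → loss $298.
$3220.8: truthful payoff $369.4, deviation payoff $0 → loss $369.4.
$3331.4: truthful payoff $258.8, deviation payoff $0 → loss $258.8.
$2861.8: truthful payoff $728.4, deviation payoff $0 → loss $728.4.
Total loss = $947.2 + $926.1 + $576.9 + $298 + $369.4 + $258.8 + $728.4 = $4104.8.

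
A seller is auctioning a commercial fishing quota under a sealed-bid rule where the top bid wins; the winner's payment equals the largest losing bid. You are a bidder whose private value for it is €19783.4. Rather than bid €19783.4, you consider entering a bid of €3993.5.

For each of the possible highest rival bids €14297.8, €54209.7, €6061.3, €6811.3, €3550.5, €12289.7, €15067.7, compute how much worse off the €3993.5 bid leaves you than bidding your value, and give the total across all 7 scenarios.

€44389.2

The deviation costs you only when the competing bid falls strictly between €3993.5 and €19783.4; elsewhere both bids give the same outcome.
€14297.8: truthful payoff €5485.6, deviation payoff €0 → loss €5485.6.
€54209.7: outcomes coincide → loss €0.
€6061.3: truthful payoff €13722.1, deviation payoff €0 → loss €13722.1.
€6811.3: truthful payoff €12972.1, deviation payoff €0 → loss €12972.1.
€3550.5: outcomes coincide → loss €0.
€12289.7: truthful payoff €7493.7, deviation payoff €0 → loss €7493.7.
€15067.7: truthful payoff €4715.7, deviation payoff €0 → loss €4715.7.
Total loss = €5485.6 + €13722.1 + €12972.1 + €7493.7 + €4715.7 = €44389.2.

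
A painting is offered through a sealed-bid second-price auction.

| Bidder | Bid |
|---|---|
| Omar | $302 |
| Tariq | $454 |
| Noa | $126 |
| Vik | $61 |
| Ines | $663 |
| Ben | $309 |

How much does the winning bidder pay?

$454

Highest bid: Ines at $663, so Ines wins.
Second-highest bid: Tariq at $454 — that is the price the winner pays.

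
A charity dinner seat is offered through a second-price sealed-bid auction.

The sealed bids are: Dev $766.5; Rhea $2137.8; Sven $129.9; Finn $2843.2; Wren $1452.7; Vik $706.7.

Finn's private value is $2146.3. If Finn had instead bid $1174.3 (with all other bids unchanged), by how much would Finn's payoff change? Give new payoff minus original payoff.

−$8.5

The highest bid among the other bidders is $2137.8; Finn's bid doesn't change that.
Original bid $2843.2: Finn is highest, pays the top rival bid $2137.8; payoff $2146.3 − $2137.8 = $8.5.
Alternative bid $1174.3: Finn is not highest (top rival bid is $2137.8); payoff $0.
Change in payoff = $0 − ($8.5) = −$8.5.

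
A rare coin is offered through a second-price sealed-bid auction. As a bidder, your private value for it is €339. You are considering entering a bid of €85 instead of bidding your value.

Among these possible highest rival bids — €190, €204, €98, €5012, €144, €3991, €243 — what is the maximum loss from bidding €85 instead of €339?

€190: truthful gives €149, deviation gives €0 → loss €149.
€204: truthful gives €135, deviation gives €0 → loss €135.
€98: truthful gives €241, deviation gives €0 → loss €241.
€5012: same outcome either way → loss €0.
€144: truthful gives €195, deviation gives €0 → loss €195.
€3991: same outcome either way → loss €0.
€243: truthful gives €96, deviation gives €0 → loss €96.
Maximum loss: €241.

€241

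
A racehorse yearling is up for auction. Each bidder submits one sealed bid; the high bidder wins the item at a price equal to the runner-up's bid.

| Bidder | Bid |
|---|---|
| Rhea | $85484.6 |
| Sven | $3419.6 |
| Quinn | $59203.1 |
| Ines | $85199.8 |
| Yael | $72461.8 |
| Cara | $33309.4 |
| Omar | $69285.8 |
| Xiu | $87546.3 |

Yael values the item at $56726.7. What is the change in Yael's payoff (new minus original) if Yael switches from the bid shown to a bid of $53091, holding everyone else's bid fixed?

The highest bid among the other bidders is $87546.3; Yael's bid doesn't change that.
Original bid $72461.8: Yael is not highest (top rival bid is $87546.3); payoff $0.
Alternative bid $53091: Yael is not highest (top rival bid is $87546.3); payoff $0.
Change in payoff = $0 − ($0) = $0.

$0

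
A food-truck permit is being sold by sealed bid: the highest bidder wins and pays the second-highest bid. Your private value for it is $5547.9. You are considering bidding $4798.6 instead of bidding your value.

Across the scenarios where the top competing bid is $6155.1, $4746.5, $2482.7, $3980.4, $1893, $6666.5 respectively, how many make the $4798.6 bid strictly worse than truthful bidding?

The deviation hurts exactly when the highest competing bid lies strictly between $4798.6 and $5547.9 — underbidding then forfeits a profitable win.
$6155.1: above both → same outcome either way.
$4746.5: below both → same outcome either way.
$2482.7: below both → same outcome either way.
$3980.4: below both → same outcome either way.
$1893: below both → same outcome either way.
$6666.5: above both → same outcome either way.
Count: 0.

0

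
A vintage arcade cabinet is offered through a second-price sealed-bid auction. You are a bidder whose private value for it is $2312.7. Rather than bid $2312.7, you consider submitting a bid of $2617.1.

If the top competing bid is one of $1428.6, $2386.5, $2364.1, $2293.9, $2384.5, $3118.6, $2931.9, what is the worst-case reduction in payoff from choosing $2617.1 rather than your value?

$73.8

$1428.6: same outcome either way → loss $0.
$2386.5: truthful gives $0, deviation gives −$73.8 → loss $73.8.
$2364.1: truthful gives $0, deviation gives −$51.4 → loss $51.4.
$2293.9: same outcome either way → loss $0.
$2384.5: truthful gives $0, deviation gives −$71.8 → loss $71.8.
$3118.6: same outcome either way → loss $0.
$2931.9: same outcome either way → loss $0.
Maximum loss: $73.8.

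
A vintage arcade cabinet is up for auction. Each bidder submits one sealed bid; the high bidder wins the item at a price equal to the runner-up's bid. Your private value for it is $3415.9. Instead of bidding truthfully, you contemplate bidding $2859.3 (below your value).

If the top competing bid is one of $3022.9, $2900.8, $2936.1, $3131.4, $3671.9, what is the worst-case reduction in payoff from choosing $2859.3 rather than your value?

$3022.9: truthful gives $393, deviation gives $0 → loss $393.
$2900.8: truthful gives $515.1, deviation gives $0 → loss $515.1.
$2936.1: truthful gives $479.8, deviation gives $0 → loss $479.8.
$3131.4: truthful gives $284.5, deviation gives $0 → loss $284.5.
$3671.9: same outcome either way → loss $0.
Maximum loss: $515.1.

$515.1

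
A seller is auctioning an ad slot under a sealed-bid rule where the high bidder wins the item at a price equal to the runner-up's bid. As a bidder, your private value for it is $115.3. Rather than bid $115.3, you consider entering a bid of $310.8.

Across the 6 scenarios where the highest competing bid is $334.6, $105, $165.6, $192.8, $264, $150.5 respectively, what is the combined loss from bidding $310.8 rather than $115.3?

The deviation costs you only when the competing bid falls strictly between $115.3 and $310.8; elsewhere both bids give the same outcome.
$334.6: outcomes coincide → loss $0.
$105: outcomes coincide → loss $0.
$165.6: truthful payoff $0, deviation payoff −$50.3 → loss $50.3.
$192.8: truthful payoff $0, deviation payoff −$77.5 → loss $77.5.
$264: truthful payoff $0, deviation payoff −$148.7 → loss $148.7.
$150.5: truthful payoff $0, deviation payoff −$35.2 → loss $35.2.
Total loss = $50.3 + $77.5 + $148.7 + $35.2 = $311.7.

$311.7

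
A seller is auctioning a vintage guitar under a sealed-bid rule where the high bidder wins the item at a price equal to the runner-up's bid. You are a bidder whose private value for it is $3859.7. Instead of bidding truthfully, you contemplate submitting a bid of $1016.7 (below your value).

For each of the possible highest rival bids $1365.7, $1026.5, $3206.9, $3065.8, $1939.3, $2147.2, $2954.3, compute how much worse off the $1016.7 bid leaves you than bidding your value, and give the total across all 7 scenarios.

$11312.2

The deviation costs you only when the competing bid falls strictly between $1016.7 and $3859.7; elsewhere both bids give the same outcome.
$1365.7: truthful payoff $2494, deviation payoff $0 → loss $2494.
$1026.5: truthful payoff $2833.2, deviation payoff $0 → loss $2833.2.
$3206.9: truthful payoff $652.8, deviation payoff $0 → loss $652.8.
$3065.8: truthful payoff $793.9, deviation payoff $0 → loss $793.9.
$1939.3: truthful payoff $1920.4, deviation payoff $0 → loss $1920.4.
$2147.2: truthful payoff $1712.5, deviation payoff $0 → loss $1712.5.
$2954.3: truthful payoff $905.4, deviation payoff $0 → loss $905.4.
Total loss = $2494 + $2833.2 + $652.8 + $793.9 + $1920.4 + $1712.5 + $905.4 = $11312.2.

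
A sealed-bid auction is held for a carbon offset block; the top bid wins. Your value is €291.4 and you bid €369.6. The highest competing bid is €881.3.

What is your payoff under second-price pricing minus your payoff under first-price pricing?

€0

Your bid €369.6 is below €881.3, so you lose under either rule.
Payoff is €0 in both cases; difference = €0.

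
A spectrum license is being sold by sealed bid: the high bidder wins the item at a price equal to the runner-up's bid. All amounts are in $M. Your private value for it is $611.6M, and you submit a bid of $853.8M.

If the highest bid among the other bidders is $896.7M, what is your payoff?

Your bid $853.8M is below the highest competing bid $896.7M, so you lose.
A losing bidder pays nothing and receives nothing: payoff = $0M.

$0M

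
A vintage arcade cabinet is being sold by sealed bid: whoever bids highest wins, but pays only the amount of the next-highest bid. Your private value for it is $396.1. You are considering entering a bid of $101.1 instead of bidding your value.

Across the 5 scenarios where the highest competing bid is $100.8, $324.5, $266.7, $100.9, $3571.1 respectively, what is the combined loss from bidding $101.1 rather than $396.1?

$201

The deviation costs you only when the competing bid falls strictly between $101.1 and $396.1; elsewhere both bids give the same outcome.
$100.8: outcomes coincide → loss $0.
$324.5: truthful payoff $71.6, deviation payoff $0 → loss $71.6.
$266.7: truthful payoff $129.4, deviation payoff $0 → loss $129.4.
$100.9: outcomes coincide → loss $0.
$3571.1: outcomes coincide → loss $0.
Total loss = $71.6 + $129.4 = $201.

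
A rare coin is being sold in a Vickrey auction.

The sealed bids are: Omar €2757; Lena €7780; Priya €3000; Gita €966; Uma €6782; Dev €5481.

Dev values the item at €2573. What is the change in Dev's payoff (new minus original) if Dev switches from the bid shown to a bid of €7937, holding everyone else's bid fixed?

The highest bid among the other bidders is €7780; Dev's bid doesn't change that.
Original bid €5481: Dev is not highest (top rival bid is €7780); payoff €0.
Alternative bid €7937: Dev is highest, pays the top rival bid €7780; payoff €2573 − €7780 = −€5207.
Change in payoff = −€5207 − (€0) = −€5207.

−€5207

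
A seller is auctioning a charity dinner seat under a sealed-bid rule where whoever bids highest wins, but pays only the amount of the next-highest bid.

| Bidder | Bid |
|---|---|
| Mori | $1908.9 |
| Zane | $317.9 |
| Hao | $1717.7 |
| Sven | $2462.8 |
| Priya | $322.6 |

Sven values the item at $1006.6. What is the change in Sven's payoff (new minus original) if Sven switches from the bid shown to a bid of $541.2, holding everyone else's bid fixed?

The highest bid among the other bidders is $1908.9; Sven's bid doesn't change that.
Original bid $2462.8: Sven is highest, pays the top rival bid $1908.9; payoff $1006.6 − $1908.9 = −$902.3.
Alternative bid $541.2: Sven is not highest (top rival bid is $1908.9); payoff $0.
Change in payoff = $0 − (−$902.3) = $902.3.

$902.3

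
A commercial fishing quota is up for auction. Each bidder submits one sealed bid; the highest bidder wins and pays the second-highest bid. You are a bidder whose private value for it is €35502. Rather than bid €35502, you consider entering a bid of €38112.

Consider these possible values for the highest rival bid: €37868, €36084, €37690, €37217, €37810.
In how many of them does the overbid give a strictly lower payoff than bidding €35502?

The deviation hurts exactly when the highest competing bid lies strictly between €35502 and €38112 — overbidding then wins at a price above your value.
€37868: inside the interval → strictly worse (loss €2366).
€36084: inside the interval → strictly worse (loss €582).
€37690: inside the interval → strictly worse (loss €2188).
€37217: inside the interval → strictly worse (loss €1715).
€37810: inside the interval → strictly worse (loss €2308).
Count: 5.

5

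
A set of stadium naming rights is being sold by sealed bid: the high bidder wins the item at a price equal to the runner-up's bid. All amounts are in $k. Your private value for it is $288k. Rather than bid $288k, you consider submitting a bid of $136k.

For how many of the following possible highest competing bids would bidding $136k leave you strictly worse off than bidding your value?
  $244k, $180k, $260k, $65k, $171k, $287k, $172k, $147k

7

The deviation hurts exactly when the highest competing bid lies strictly between $136k and $288k — underbidding then forfeits a profitable win.
$244k: inside the interval → strictly worse (loss $44k).
$180k: inside the interval → strictly worse (loss $108k).
$260k: inside the interval → strictly worse (loss $28k).
$65k: below both → same outcome either way.
$171k: inside the interval → strictly worse (loss $117k).
$287k: inside the interval → strictly worse (loss $1k).
$172k: inside the interval → strictly worse (loss $116k).
$147k: inside the interval → strictly worse (loss $141k).
Count: 7.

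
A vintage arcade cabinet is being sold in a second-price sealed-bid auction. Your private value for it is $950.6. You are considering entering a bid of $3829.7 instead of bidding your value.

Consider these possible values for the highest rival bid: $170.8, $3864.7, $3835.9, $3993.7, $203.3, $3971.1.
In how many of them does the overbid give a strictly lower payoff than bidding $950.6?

The deviation hurts exactly when the highest competing bid lies strictly between $950.6 and $3829.7 — overbidding then wins at a price above your value.
$170.8: below both → same outcome either way.
$3864.7: above both → same outcome either way.
$3835.9: above both → same outcome either way.
$3993.7: above both → same outcome either way.
$203.3: below both → same outcome either way.
$3971.1: above both → same outcome either way.
Count: 0.

0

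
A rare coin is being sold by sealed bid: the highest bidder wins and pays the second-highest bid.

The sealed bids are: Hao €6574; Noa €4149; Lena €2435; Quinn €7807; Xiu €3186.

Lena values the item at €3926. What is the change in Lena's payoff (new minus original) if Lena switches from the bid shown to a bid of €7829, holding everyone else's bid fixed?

The highest bid among the other bidders is €7807; Lena's bid doesn't change that.
Original bid €2435: Lena is not highest (top rival bid is €7807); payoff €0.
Alternative bid €7829: Lena is highest, pays the top rival bid €7807; payoff €3926 − €7807 = −€3881.
Change in payoff = −€3881 − (€0) = −€3881.

−€3881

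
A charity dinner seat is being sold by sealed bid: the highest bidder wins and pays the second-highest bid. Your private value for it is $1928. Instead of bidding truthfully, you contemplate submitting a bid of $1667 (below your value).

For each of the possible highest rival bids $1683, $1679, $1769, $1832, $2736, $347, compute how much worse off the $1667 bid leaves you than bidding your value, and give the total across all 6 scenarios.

The deviation costs you only when the competing bid falls strictly between $1667 and $1928; elsewhere both bids give the same outcome.
$1683: truthful payoff $245, deviation payoff $0 → loss $245.
$1679: truthful payoff $249, deviation payoff $0 → loss $249.
$1769: truthful payoff $159, deviation payoff $0 → loss $159.
$1832: truthful payoff $96, deviation payoff $0 → loss $96.
$2736: outcomes coincide → loss $0.
$347: outcomes coincide → loss $0.
Total loss = $245 + $249 + $159 + $96 = $749.
Truthful bidding weakly dominates here: raising your bid can only win items priced above your value, and lowering it can only forfeit items priced below.

$749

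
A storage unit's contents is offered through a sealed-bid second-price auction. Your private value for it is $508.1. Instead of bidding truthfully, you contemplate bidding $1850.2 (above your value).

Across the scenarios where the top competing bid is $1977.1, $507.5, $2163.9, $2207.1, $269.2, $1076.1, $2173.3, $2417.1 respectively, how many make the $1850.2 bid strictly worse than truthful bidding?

The deviation hurts exactly when the highest competing bid lies strictly between $508.1 and $1850.2 — overbidding then wins at a price above your value.
$1977.1: above both → same outcome either way.
$507.5: below both → same outcome either way.
$2163.9: above both → same outcome either way.
$2207.1: above both → same outcome either way.
$269.2: below both → same outcome either way.
$1076.1: inside the interval → strictly worse (loss $568).
$2173.3: above both → same outcome either way.
$2417.1: above both → same outcome either way.
Count: 1.

1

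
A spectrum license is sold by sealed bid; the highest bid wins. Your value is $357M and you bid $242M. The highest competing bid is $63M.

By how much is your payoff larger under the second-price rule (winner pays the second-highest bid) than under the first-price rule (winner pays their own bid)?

You have the highest bid, so you win under either rule.
Second-price: pay $63M → payoff $294M.
First-price: pay your own bid $242M → payoff $115M.
Difference = $294M − ($115M) = $179M.

$179M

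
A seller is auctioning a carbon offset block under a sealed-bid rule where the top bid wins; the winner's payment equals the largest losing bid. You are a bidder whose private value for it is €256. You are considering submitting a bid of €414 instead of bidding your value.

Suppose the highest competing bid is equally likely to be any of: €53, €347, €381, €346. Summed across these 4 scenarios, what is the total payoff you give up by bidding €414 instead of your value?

€306

The deviation costs you only when the competing bid falls strictly between €256 and €414; elsewhere both bids give the same outcome.
€53: outcomes coincide → loss €0.
€347: truthful payoff €0, deviation payoff −€91 → loss €91.
€381: truthful payoff €0, deviation payoff −€125 → loss €125.
€346: truthful payoff €0, deviation payoff −€90 → loss €90.
Total loss = €91 + €125 + €90 = €306.
Truthful bidding weakly dominates here: raising your bid can only win items priced above your value, and lowering it can only forfeit items priced below.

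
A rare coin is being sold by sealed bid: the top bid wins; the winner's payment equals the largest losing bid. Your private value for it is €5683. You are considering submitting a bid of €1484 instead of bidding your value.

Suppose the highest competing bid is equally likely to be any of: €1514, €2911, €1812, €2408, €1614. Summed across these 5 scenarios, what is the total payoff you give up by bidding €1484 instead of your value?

€18156

The deviation costs you only when the competing bid falls strictly between €1484 and €5683; elsewhere both bids give the same outcome.
€1514: truthful payoff €4169, deviation payoff €0 → loss €4169.
€2911: truthful payoff €2772, deviation payoff €0 → loss €2772.
€1812: truthful payoff €3871, deviation payoff €0 → loss €3871.
€2408: truthful payoff €3275, deviation payoff €0 → loss €3275.
€1614: truthful payoff €4069, deviation payoff €0 → loss €4069.
Total loss = €4169 + €2772 + €3871 + €3275 + €4069 = €18156.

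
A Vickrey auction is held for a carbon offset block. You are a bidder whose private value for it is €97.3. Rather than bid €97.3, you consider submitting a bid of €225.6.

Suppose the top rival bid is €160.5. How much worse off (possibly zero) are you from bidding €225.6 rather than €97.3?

€63.2

Bidding your value €97.3: you lose (since €97.3 < €160.5). Payoff €0.
Bidding €225.6: you win and pay €160.5. Payoff €97.3 − €160.5 = −€63.2.
The competing bid €160.5 lies between your value and your inflated bid, so overbidding wins an item priced above your value.
Loss from deviating = €0 − (−€63.2) = €63.2.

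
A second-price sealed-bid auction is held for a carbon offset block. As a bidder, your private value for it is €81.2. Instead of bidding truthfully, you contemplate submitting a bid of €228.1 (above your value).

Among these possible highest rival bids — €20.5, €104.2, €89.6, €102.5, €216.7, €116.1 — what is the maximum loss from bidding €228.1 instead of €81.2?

€20.5: same outcome either way → loss €0.
€104.2: truthful gives €0, deviation gives −€23 → loss €23.
€89.6: truthful gives €0, deviation gives −€8.4 → loss €8.4.
€102.5: truthful gives €0, deviation gives −€21.3 → loss €21.3.
€216.7: truthful gives €0, deviation gives −€135.5 → loss €135.5.
€116.1: truthful gives €0, deviation gives −€34.9 → loss €34.9.
Maximum loss: €135.5.

€135.5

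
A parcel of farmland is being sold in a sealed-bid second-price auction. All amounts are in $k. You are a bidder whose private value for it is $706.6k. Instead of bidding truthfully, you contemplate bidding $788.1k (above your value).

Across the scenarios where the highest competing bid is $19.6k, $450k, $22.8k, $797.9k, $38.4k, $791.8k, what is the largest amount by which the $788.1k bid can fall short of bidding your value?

$19.6k: same outcome either way → loss $0k.
$450k: same outcome either way → loss $0k.
$22.8k: same outcome either way → loss $0k.
$797.9k: same outcome either way → loss $0k.
$38.4k: same outcome either way → loss $0k.
$791.8k: same outcome either way → loss $0k.
Maximum loss: $0k.

$0k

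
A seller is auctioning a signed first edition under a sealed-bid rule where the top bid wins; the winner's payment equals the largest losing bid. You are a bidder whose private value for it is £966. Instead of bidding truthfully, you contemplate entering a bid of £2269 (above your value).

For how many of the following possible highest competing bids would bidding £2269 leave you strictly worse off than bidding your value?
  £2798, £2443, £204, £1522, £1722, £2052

3

The deviation hurts exactly when the highest competing bid lies strictly between £966 and £2269 — overbidding then wins at a price above your value.
£2798: above both → same outcome either way.
£2443: above both → same outcome either way.
£204: below both → same outcome either way.
£1522: inside the interval → strictly worse (loss £556).
£1722: inside the interval → strictly worse (loss £756).
£2052: inside the interval → strictly worse (loss £1086).
Count: 3.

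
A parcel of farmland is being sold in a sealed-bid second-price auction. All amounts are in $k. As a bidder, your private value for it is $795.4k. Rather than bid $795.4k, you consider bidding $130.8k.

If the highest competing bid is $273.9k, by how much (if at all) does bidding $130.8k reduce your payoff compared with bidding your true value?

$521.5k

Bidding your value $795.4k: you win (since $795.4k > $273.9k) and pay $273.9k. Payoff $521.5k.
Bidding $130.8k: you lose. Payoff $0k.
The competing bid $273.9k lies between your shaded bid and your value, so underbidding forfeits an item you could have won at a profitable price.
Loss from deviating = $521.5k − ($0k) = $521.5k.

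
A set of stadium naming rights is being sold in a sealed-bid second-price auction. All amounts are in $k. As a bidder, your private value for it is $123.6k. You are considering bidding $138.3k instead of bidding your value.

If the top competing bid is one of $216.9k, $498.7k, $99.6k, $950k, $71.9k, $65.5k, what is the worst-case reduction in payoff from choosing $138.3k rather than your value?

$216.9k: same outcome either way → loss $0k.
$498.7k: same outcome either way → loss $0k.
$99.6k: same outcome either way → loss $0k.
$950k: same outcome either way → loss $0k.
$71.9k: same outcome either way → loss $0k.
$65.5k: same outcome either way → loss $0k.
Maximum loss: $0k.

$0k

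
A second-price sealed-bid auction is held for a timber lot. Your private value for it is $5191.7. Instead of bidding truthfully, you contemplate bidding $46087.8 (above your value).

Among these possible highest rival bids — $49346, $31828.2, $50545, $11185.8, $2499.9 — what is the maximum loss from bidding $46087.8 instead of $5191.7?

$26636.5

$49346: same outcome either way → loss $0.
$31828.2: truthful gives $0, deviation gives −$26636.5 → loss $26636.5.
$50545: same outcome either way → loss $0.
$11185.8: truthful gives $0, deviation gives −$5994.1 → loss $5994.1.
$2499.9: same outcome either way → loss $0.
Maximum loss: $26636.5.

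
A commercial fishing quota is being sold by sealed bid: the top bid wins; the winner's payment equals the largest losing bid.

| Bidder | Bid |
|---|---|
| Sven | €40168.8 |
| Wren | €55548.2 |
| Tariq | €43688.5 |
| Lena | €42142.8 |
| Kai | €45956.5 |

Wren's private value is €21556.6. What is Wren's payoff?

Highest bid: Wren at €55548.2, so Wren wins.
Second-highest bid: Kai at €45956.5 — that is the price the winner pays.
Wren's payoff = value − price = €21556.6 − €45956.5 = −€24399.9.

−€24399.9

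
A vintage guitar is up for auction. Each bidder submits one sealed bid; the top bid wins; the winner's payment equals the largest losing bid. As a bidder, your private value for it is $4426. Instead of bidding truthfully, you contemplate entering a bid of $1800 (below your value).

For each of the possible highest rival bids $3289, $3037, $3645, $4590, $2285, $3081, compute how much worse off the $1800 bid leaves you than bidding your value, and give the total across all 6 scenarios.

$6793

The deviation costs you only when the competing bid falls strictly between $1800 and $4426; elsewhere both bids give the same outcome.
$3289: truthful payoff $1137, deviation payoff $0 → loss $1137.
$3037: truthful payoff $1389, deviation payoff $0 → loss $1389.
$3645: truthful payoff $781, deviation payoff $0 → loss $781.
$4590: outcomes coincide → loss $0.
$2285: truthful payoff $2141, deviation payoff $0 → loss $2141.
$3081: truthful payoff $1345, deviation payoff $0 → loss $1345.
Total loss = $1137 + $1389 + $781 + $2141 + $1345 = $6793.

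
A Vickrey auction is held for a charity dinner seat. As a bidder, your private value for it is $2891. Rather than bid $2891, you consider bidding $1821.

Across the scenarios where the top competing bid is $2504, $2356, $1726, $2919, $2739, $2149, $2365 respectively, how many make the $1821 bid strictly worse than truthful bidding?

The deviation hurts exactly when the highest competing bid lies strictly between $1821 and $2891 — underbidding then forfeits a profitable win.
$2504: inside the interval → strictly worse (loss $387).
$2356: inside the interval → strictly worse (loss $535).
$1726: below both → same outcome either way.
$2919: above both → same outcome either way.
$2739: inside the interval → strictly worse (loss $152).
$2149: inside the interval → strictly worse (loss $742).
$2365: inside the interval → strictly worse (loss $526).
Count: 5.

5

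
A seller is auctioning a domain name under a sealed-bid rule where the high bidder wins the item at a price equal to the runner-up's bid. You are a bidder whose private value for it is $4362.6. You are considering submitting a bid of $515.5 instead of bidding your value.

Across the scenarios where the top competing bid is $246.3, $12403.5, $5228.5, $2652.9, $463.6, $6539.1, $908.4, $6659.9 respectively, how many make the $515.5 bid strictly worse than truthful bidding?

The deviation hurts exactly when the highest competing bid lies strictly between $515.5 and $4362.6 — underbidding then forfeits a profitable win.
$246.3: below both → same outcome either way.
$12403.5: above both → same outcome either way.
$5228.5: above both → same outcome either way.
$2652.9: inside the interval → strictly worse (loss $1709.7).
$463.6: below both → same outcome either way.
$6539.1: above both → same outcome either way.
$908.4: inside the interval → strictly worse (loss $3454.2).
$6659.9: above both → same outcome either way.
Count: 2.

2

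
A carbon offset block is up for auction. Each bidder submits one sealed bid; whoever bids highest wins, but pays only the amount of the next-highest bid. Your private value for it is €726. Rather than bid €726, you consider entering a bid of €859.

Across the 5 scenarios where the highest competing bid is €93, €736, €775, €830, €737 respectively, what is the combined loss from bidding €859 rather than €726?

The deviation costs you only when the competing bid falls strictly between €726 and €859; elsewhere both bids give the same outcome.
€93: outcomes coincide → loss €0.
€736: truthful payoff €0, deviation payoff −€10 → loss €10.
€775: truthful payoff €0, deviation payoff −€49 → loss €49.
€830: truthful payoff €0, deviation payoff −€104 → loss €104.
€737: truthful payoff €0, deviation payoff −€11 → loss €11.
Total loss = €10 + €49 + €104 + €11 = €174.
In a second-price auction your bid sets only whether you win, not what you pay, so bidding your true value is weakly dominant.

€174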